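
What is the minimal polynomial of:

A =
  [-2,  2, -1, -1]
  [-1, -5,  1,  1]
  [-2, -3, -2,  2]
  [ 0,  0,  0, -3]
x^3 + 9*x^2 + 27*x + 27

The characteristic polynomial is χ_A(x) = (x + 3)^4, so the eigenvalues are known. The minimal polynomial is
  m_A(x) = Π_λ (x − λ)^{k_λ}
where k_λ is the size of the *largest* Jordan block for λ (equivalently, the smallest k with (A − λI)^k v = 0 for every generalised eigenvector v of λ).

  λ = -3: largest Jordan block has size 3, contributing (x + 3)^3

So m_A(x) = (x + 3)^3 = x^3 + 9*x^2 + 27*x + 27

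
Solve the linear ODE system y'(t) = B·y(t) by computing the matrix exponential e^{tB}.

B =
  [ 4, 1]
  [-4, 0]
e^{tB} =
  [2*t*exp(2*t) + exp(2*t), t*exp(2*t)]
  [-4*t*exp(2*t), -2*t*exp(2*t) + exp(2*t)]

Strategy: write B = P · J · P⁻¹ where J is a Jordan canonical form, so e^{tB} = P · e^{tJ} · P⁻¹, and e^{tJ} can be computed block-by-block.

B has Jordan form
J =
  [2, 1]
  [0, 2]
(up to reordering of blocks).

Per-block formulas:
  For a 2×2 Jordan block J_2(2): exp(t · J_2(2)) = e^(2t)·(I + t·N), where N is the 2×2 nilpotent shift.

After assembling e^{tJ} and conjugating by P, we get:

e^{tB} =
  [2*t*exp(2*t) + exp(2*t), t*exp(2*t)]
  [-4*t*exp(2*t), -2*t*exp(2*t) + exp(2*t)]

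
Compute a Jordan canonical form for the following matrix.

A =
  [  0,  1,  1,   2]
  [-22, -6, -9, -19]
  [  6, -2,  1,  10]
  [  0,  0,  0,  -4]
J_3(-4) ⊕ J_1(3)

The characteristic polynomial is
  det(x·I − A) = x^4 + 9*x^3 + 12*x^2 - 80*x - 192 = (x - 3)*(x + 4)^3

Eigenvalues and multiplicities (the geometric multiplicity of λ is n − rank(A − λI), which equals the number of Jordan blocks for λ):
  λ = -4: algebraic multiplicity = 3, geometric multiplicity = 1
  λ = 3: algebraic multiplicity = 1, geometric multiplicity = 1

Determining the block sizes for each eigenvalue:
  λ = -4: one block (gm = 1), so the single block has size am = 3 → block sizes [3]
  λ = 3: one block (gm = 1), so the single block has size am = 1 → block sizes [1]

Assembling the blocks gives a Jordan form
J =
  [-4,  1,  0, 0]
  [ 0, -4,  1, 0]
  [ 0,  0, -4, 0]
  [ 0,  0,  0, 3]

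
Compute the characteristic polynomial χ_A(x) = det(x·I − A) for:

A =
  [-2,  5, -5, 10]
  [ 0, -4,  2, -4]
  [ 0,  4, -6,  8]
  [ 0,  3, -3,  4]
x^4 + 8*x^3 + 24*x^2 + 32*x + 16

Expanding det(x·I − A) (e.g. by cofactor expansion or by noting that A is similar to its Jordan form J, which has the same characteristic polynomial as A) gives
  χ_A(x) = x^4 + 8*x^3 + 24*x^2 + 32*x + 16
which factors as (x + 2)^4. The eigenvalues (with algebraic multiplicities) are λ = -2 with multiplicity 4.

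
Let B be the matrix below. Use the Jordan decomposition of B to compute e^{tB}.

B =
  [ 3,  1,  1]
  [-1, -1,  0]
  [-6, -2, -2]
e^{tB} =
  [t^2 + 3*t + 1, t, t^2/2 + t]
  [-t^2 - t, 1 - t, -t^2/2]
  [-2*t^2 - 6*t, -2*t, -t^2 - 2*t + 1]

Strategy: write B = P · J · P⁻¹ where J is a Jordan canonical form, so e^{tB} = P · e^{tJ} · P⁻¹, and e^{tJ} can be computed block-by-block.

B has Jordan form
J =
  [0, 1, 0]
  [0, 0, 1]
  [0, 0, 0]
(up to reordering of blocks).

Per-block formulas:
  For a 3×3 Jordan block J_3(0): exp(t · J_3(0)) = e^(0t)·(I + t·N + (t^2/2)·N^2), where N is the 3×3 nilpotent shift.

After assembling e^{tJ} and conjugating by P, we get:

e^{tB} =
  [t^2 + 3*t + 1, t, t^2/2 + t]
  [-t^2 - t, 1 - t, -t^2/2]
  [-2*t^2 - 6*t, -2*t, -t^2 - 2*t + 1]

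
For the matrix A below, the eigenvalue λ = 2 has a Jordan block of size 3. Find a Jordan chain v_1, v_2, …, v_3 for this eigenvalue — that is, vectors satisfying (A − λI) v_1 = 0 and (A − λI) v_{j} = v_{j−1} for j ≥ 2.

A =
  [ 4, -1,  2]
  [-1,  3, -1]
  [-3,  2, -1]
A Jordan chain for λ = 2 of length 3:
v_1 = (-1, 0, 1)ᵀ
v_2 = (2, -1, -3)ᵀ
v_3 = (1, 0, 0)ᵀ

Let N = A − (2)·I. We want v_3 with N^3 v_3 = 0 but N^2 v_3 ≠ 0; then v_{j-1} := N · v_j for j = 3, …, 2.

Pick v_3 = (1, 0, 0)ᵀ.
Then v_2 = N · v_3 = (2, -1, -3)ᵀ.
Then v_1 = N · v_2 = (-1, 0, 1)ᵀ.

Sanity check: (A − (2)·I) v_1 = (0, 0, 0)ᵀ = 0. ✓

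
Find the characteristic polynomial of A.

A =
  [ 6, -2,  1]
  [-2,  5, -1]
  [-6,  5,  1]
x^3 - 12*x^2 + 48*x - 64

Expanding det(x·I − A) (e.g. by cofactor expansion or by noting that A is similar to its Jordan form J, which has the same characteristic polynomial as A) gives
  χ_A(x) = x^3 - 12*x^2 + 48*x - 64
which factors as (x - 4)^3. The eigenvalues (with algebraic multiplicities) are λ = 4 with multiplicity 3.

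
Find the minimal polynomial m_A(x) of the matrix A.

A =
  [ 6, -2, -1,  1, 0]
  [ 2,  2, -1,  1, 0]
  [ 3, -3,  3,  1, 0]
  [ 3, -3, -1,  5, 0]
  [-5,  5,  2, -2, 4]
x^2 - 8*x + 16

The characteristic polynomial is χ_A(x) = (x - 4)^5, so the eigenvalues are known. The minimal polynomial is
  m_A(x) = Π_λ (x − λ)^{k_λ}
where k_λ is the size of the *largest* Jordan block for λ (equivalently, the smallest k with (A − λI)^k v = 0 for every generalised eigenvector v of λ).

  λ = 4: largest Jordan block has size 2, contributing (x − 4)^2

So m_A(x) = (x - 4)^2 = x^2 - 8*x + 16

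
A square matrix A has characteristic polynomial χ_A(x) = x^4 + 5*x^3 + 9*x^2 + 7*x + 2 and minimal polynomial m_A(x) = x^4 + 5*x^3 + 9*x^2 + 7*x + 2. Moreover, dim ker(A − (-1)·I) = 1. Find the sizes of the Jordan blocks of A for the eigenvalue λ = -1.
Block sizes for λ = -1: [3]

Step 1 — from the characteristic polynomial, algebraic multiplicity of λ = -1 is 3. From dim ker(A − (-1)·I) = 1, there are exactly 1 Jordan blocks for λ = -1.
Step 2 — from the minimal polynomial, the factor (x + 1)^3 tells us the largest block for λ = -1 has size 3.
Step 3 — with total size 3, 1 blocks, and largest block 3, the block sizes (in nonincreasing order) are [3].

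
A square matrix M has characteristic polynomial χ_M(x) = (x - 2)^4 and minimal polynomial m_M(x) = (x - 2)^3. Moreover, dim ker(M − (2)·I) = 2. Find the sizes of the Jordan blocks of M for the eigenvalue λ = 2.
Block sizes for λ = 2: [3, 1]

Step 1 — from the characteristic polynomial, algebraic multiplicity of λ = 2 is 4. From dim ker(M − (2)·I) = 2, there are exactly 2 Jordan blocks for λ = 2.
Step 2 — from the minimal polynomial, the factor (x − 2)^3 tells us the largest block for λ = 2 has size 3.
Step 3 — with total size 4, 2 blocks, and largest block 3, the block sizes (in nonincreasing order) are [3, 1].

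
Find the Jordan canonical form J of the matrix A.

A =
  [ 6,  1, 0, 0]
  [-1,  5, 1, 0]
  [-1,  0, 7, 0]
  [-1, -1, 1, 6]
J_3(6) ⊕ J_1(6)

The characteristic polynomial is
  det(x·I − A) = x^4 - 24*x^3 + 216*x^2 - 864*x + 1296 = (x - 6)^4

Eigenvalues and multiplicities (the geometric multiplicity of λ is n − rank(A − λI), which equals the number of Jordan blocks for λ):
  λ = 6: algebraic multiplicity = 4, geometric multiplicity = 2

Determining the block sizes for each eigenvalue:
  λ = 6: with am = 4 and gm = 2, the partition is not yet determined (e.g. several partitions of 4 into 2 parts exist). Let N = A − (6)·I. Computing rank(N^1) = 2, rank(N^2) = 1, rank(N^3) = 0; the number of blocks of size ≥ j is rank(N^{j−1}) − rank(N^j), giving [2, 1, 1]. So we have 1 block(s) of size 3, 1 block(s) of size 1 → block sizes [3, 1]

Assembling the blocks gives a Jordan form
J =
  [6, 1, 0, 0]
  [0, 6, 1, 0]
  [0, 0, 6, 0]
  [0, 0, 0, 6]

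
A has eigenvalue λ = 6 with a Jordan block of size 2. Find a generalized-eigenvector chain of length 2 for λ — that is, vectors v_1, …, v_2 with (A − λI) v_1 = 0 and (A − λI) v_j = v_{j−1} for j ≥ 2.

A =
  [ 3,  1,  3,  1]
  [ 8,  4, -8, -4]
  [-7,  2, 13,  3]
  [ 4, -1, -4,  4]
A Jordan chain for λ = 6 of length 2:
v_1 = (-3, 8, -7, 4)ᵀ
v_2 = (1, 0, 0, 0)ᵀ

Let N = A − (6)·I. We want v_2 with N^2 v_2 = 0 but N^1 v_2 ≠ 0; then v_{j-1} := N · v_j for j = 2, …, 2.

Pick v_2 = (1, 0, 0, 0)ᵀ.
Then v_1 = N · v_2 = (-3, 8, -7, 4)ᵀ.

Sanity check: (A − (6)·I) v_1 = (0, 0, 0, 0)ᵀ = 0. ✓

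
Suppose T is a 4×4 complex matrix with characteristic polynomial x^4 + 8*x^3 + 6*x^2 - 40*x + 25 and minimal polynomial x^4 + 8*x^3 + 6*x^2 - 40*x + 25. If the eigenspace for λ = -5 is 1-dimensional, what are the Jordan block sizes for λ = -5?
Block sizes for λ = -5: [2]

Step 1 — from the characteristic polynomial, algebraic multiplicity of λ = -5 is 2. From dim ker(T − (-5)·I) = 1, there are exactly 1 Jordan blocks for λ = -5.
Step 2 — from the minimal polynomial, the factor (x + 5)^2 tells us the largest block for λ = -5 has size 2.
Step 3 — with total size 2, 1 blocks, and largest block 2, the block sizes (in nonincreasing order) are [2].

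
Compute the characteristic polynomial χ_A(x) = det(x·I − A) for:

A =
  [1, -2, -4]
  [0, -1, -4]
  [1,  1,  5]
x^3 - 5*x^2 + 7*x - 3

Expanding det(x·I − A) (e.g. by cofactor expansion or by noting that A is similar to its Jordan form J, which has the same characteristic polynomial as A) gives
  χ_A(x) = x^3 - 5*x^2 + 7*x - 3
which factors as (x - 3)*(x - 1)^2. The eigenvalues (with algebraic multiplicities) are λ = 1 with multiplicity 2, λ = 3 with multiplicity 1.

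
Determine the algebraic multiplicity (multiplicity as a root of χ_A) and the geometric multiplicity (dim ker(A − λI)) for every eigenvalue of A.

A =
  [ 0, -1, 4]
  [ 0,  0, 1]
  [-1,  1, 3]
λ = 1: alg = 3, geom = 1

Step 1 — factor the characteristic polynomial to read off the algebraic multiplicities:
  χ_A(x) = (x - 1)^3

Step 2 — compute geometric multiplicities via the rank-nullity identity g(λ) = n − rank(A − λI):
  rank(A − (1)·I) = 2, so dim ker(A − (1)·I) = n − 2 = 1

Summary:
  λ = 1: algebraic multiplicity = 3, geometric multiplicity = 1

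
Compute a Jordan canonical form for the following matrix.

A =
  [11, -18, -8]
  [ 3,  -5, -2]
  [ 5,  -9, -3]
J_3(1)

The characteristic polynomial is
  det(x·I − A) = x^3 - 3*x^2 + 3*x - 1 = (x - 1)^3

Eigenvalues and multiplicities (the geometric multiplicity of λ is n − rank(A − λI), which equals the number of Jordan blocks for λ):
  λ = 1: algebraic multiplicity = 3, geometric multiplicity = 1

Determining the block sizes for each eigenvalue:
  λ = 1: one block (gm = 1), so the single block has size am = 3 → block sizes [3]

Assembling the blocks gives a Jordan form
J =
  [1, 1, 0]
  [0, 1, 1]
  [0, 0, 1]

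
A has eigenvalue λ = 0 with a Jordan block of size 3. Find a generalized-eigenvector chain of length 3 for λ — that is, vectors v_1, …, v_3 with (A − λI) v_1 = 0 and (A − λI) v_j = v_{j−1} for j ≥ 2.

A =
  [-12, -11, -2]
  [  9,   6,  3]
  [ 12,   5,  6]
A Jordan chain for λ = 0 of length 3:
v_1 = (21, -18, -27)ᵀ
v_2 = (-12, 9, 12)ᵀ
v_3 = (1, 0, 0)ᵀ

Let N = A − (0)·I. We want v_3 with N^3 v_3 = 0 but N^2 v_3 ≠ 0; then v_{j-1} := N · v_j for j = 3, …, 2.

Pick v_3 = (1, 0, 0)ᵀ.
Then v_2 = N · v_3 = (-12, 9, 12)ᵀ.
Then v_1 = N · v_2 = (21, -18, -27)ᵀ.

Sanity check: (A − (0)·I) v_1 = (0, 0, 0)ᵀ = 0. ✓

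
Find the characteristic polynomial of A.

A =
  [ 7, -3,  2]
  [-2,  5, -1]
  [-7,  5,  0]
x^3 - 12*x^2 + 48*x - 64

Expanding det(x·I − A) (e.g. by cofactor expansion or by noting that A is similar to its Jordan form J, which has the same characteristic polynomial as A) gives
  χ_A(x) = x^3 - 12*x^2 + 48*x - 64
which factors as (x - 4)^3. The eigenvalues (with algebraic multiplicities) are λ = 4 with multiplicity 3.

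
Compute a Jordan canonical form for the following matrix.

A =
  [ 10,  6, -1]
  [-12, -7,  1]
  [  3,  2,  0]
J_3(1)

The characteristic polynomial is
  det(x·I − A) = x^3 - 3*x^2 + 3*x - 1 = (x - 1)^3

Eigenvalues and multiplicities (the geometric multiplicity of λ is n − rank(A − λI), which equals the number of Jordan blocks for λ):
  λ = 1: algebraic multiplicity = 3, geometric multiplicity = 1

Determining the block sizes for each eigenvalue:
  λ = 1: one block (gm = 1), so the single block has size am = 3 → block sizes [3]

Assembling the blocks gives a Jordan form
J =
  [1, 1, 0]
  [0, 1, 1]
  [0, 0, 1]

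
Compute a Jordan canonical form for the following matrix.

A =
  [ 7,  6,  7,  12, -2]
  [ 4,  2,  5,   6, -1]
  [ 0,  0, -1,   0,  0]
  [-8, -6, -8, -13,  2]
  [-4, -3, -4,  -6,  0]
J_3(-1) ⊕ J_1(-1) ⊕ J_1(-1)

The characteristic polynomial is
  det(x·I − A) = x^5 + 5*x^4 + 10*x^3 + 10*x^2 + 5*x + 1 = (x + 1)^5

Eigenvalues and multiplicities (the geometric multiplicity of λ is n − rank(A − λI), which equals the number of Jordan blocks for λ):
  λ = -1: algebraic multiplicity = 5, geometric multiplicity = 3

Determining the block sizes for each eigenvalue:
  λ = -1: with am = 5 and gm = 3, the partition is not yet determined (e.g. several partitions of 5 into 3 parts exist). Let N = A − (-1)·I. Computing rank(N^1) = 2, rank(N^2) = 1, rank(N^3) = 0; the number of blocks of size ≥ j is rank(N^{j−1}) − rank(N^j), giving [3, 1, 1]. So we have 1 block(s) of size 3, 2 block(s) of size 1 → block sizes [3, 1, 1]

Assembling the blocks gives a Jordan form
J =
  [-1,  1,  0,  0,  0]
  [ 0, -1,  1,  0,  0]
  [ 0,  0, -1,  0,  0]
  [ 0,  0,  0, -1,  0]
  [ 0,  0,  0,  0, -1]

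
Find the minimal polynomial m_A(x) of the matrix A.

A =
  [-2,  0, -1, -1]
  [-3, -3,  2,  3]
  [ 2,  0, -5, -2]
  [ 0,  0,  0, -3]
x^3 + 10*x^2 + 33*x + 36

The characteristic polynomial is χ_A(x) = (x + 3)^3*(x + 4), so the eigenvalues are known. The minimal polynomial is
  m_A(x) = Π_λ (x − λ)^{k_λ}
where k_λ is the size of the *largest* Jordan block for λ (equivalently, the smallest k with (A − λI)^k v = 0 for every generalised eigenvector v of λ).

  λ = -4: largest Jordan block has size 1, contributing (x + 4)
  λ = -3: largest Jordan block has size 2, contributing (x + 3)^2

So m_A(x) = (x + 3)^2*(x + 4) = x^3 + 10*x^2 + 33*x + 36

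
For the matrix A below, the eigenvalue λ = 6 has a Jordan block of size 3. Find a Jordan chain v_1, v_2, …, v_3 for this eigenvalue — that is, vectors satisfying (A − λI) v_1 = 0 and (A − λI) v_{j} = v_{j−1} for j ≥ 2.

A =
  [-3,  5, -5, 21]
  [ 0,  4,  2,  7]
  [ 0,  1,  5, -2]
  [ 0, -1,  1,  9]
A Jordan chain for λ = 6 of length 3:
v_1 = (0, -1, -1, 0)ᵀ
v_2 = (-4, -2, 1, -1)ᵀ
v_3 = (1, 1, 0, 0)ᵀ

Let N = A − (6)·I. We want v_3 with N^3 v_3 = 0 but N^2 v_3 ≠ 0; then v_{j-1} := N · v_j for j = 3, …, 2.

Pick v_3 = (1, 1, 0, 0)ᵀ.
Then v_2 = N · v_3 = (-4, -2, 1, -1)ᵀ.
Then v_1 = N · v_2 = (0, -1, -1, 0)ᵀ.

Sanity check: (A − (6)·I) v_1 = (0, 0, 0, 0)ᵀ = 0. ✓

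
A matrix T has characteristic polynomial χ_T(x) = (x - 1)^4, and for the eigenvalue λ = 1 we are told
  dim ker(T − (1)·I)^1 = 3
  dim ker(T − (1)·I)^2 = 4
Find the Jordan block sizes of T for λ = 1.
Block sizes for λ = 1: [2, 1, 1]

From the dimensions of kernels of powers, the number of Jordan blocks of size at least j is d_j − d_{j−1} where d_j = dim ker(N^j) (with d_0 = 0). Computing the differences gives [3, 1].
The number of blocks of size exactly k is (#blocks of size ≥ k) − (#blocks of size ≥ k + 1), so the partition is: 2 block(s) of size 1, 1 block(s) of size 2.
In nonincreasing order the block sizes are [2, 1, 1].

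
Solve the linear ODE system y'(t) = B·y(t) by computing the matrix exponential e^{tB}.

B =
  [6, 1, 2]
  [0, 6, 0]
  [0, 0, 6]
e^{tB} =
  [exp(6*t), t*exp(6*t), 2*t*exp(6*t)]
  [0, exp(6*t), 0]
  [0, 0, exp(6*t)]

Strategy: write B = P · J · P⁻¹ where J is a Jordan canonical form, so e^{tB} = P · e^{tJ} · P⁻¹, and e^{tJ} can be computed block-by-block.

B has Jordan form
J =
  [6, 1, 0]
  [0, 6, 0]
  [0, 0, 6]
(up to reordering of blocks).

Per-block formulas:
  For a 1×1 block at λ = 6: exp(t · [6]) = [e^(6t)].
  For a 2×2 Jordan block J_2(6): exp(t · J_2(6)) = e^(6t)·(I + t·N), where N is the 2×2 nilpotent shift.

After assembling e^{tJ} and conjugating by P, we get:

e^{tB} =
  [exp(6*t), t*exp(6*t), 2*t*exp(6*t)]
  [0, exp(6*t), 0]
  [0, 0, exp(6*t)]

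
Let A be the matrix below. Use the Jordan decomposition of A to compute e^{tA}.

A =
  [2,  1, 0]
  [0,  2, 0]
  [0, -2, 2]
e^{tA} =
  [exp(2*t), t*exp(2*t), 0]
  [0, exp(2*t), 0]
  [0, -2*t*exp(2*t), exp(2*t)]

Strategy: write A = P · J · P⁻¹ where J is a Jordan canonical form, so e^{tA} = P · e^{tJ} · P⁻¹, and e^{tJ} can be computed block-by-block.

A has Jordan form
J =
  [2, 1, 0]
  [0, 2, 0]
  [0, 0, 2]
(up to reordering of blocks).

Per-block formulas:
  For a 1×1 block at λ = 2: exp(t · [2]) = [e^(2t)].
  For a 2×2 Jordan block J_2(2): exp(t · J_2(2)) = e^(2t)·(I + t·N), where N is the 2×2 nilpotent shift.

After assembling e^{tJ} and conjugating by P, we get:

e^{tA} =
  [exp(2*t), t*exp(2*t), 0]
  [0, exp(2*t), 0]
  [0, -2*t*exp(2*t), exp(2*t)]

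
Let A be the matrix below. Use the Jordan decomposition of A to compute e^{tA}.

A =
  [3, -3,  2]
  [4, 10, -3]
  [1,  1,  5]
e^{tA} =
  [-t^2*exp(6*t)/2 - 3*t*exp(6*t) + exp(6*t), -t^2*exp(6*t)/2 - 3*t*exp(6*t), t^2*exp(6*t)/2 + 2*t*exp(6*t)]
  [t^2*exp(6*t)/2 + 4*t*exp(6*t), t^2*exp(6*t)/2 + 4*t*exp(6*t) + exp(6*t), -t^2*exp(6*t)/2 - 3*t*exp(6*t)]
  [t*exp(6*t), t*exp(6*t), -t*exp(6*t) + exp(6*t)]

Strategy: write A = P · J · P⁻¹ where J is a Jordan canonical form, so e^{tA} = P · e^{tJ} · P⁻¹, and e^{tJ} can be computed block-by-block.

A has Jordan form
J =
  [6, 1, 0]
  [0, 6, 1]
  [0, 0, 6]
(up to reordering of blocks).

Per-block formulas:
  For a 3×3 Jordan block J_3(6): exp(t · J_3(6)) = e^(6t)·(I + t·N + (t^2/2)·N^2), where N is the 3×3 nilpotent shift.

After assembling e^{tJ} and conjugating by P, we get:

e^{tA} =
  [-t^2*exp(6*t)/2 - 3*t*exp(6*t) + exp(6*t), -t^2*exp(6*t)/2 - 3*t*exp(6*t), t^2*exp(6*t)/2 + 2*t*exp(6*t)]
  [t^2*exp(6*t)/2 + 4*t*exp(6*t), t^2*exp(6*t)/2 + 4*t*exp(6*t) + exp(6*t), -t^2*exp(6*t)/2 - 3*t*exp(6*t)]
  [t*exp(6*t), t*exp(6*t), -t*exp(6*t) + exp(6*t)]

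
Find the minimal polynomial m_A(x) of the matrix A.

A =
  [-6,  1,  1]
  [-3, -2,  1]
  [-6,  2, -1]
x^2 + 6*x + 9

The characteristic polynomial is χ_A(x) = (x + 3)^3, so the eigenvalues are known. The minimal polynomial is
  m_A(x) = Π_λ (x − λ)^{k_λ}
where k_λ is the size of the *largest* Jordan block for λ (equivalently, the smallest k with (A − λI)^k v = 0 for every generalised eigenvector v of λ).

  λ = -3: largest Jordan block has size 2, contributing (x + 3)^2

So m_A(x) = (x + 3)^2 = x^2 + 6*x + 9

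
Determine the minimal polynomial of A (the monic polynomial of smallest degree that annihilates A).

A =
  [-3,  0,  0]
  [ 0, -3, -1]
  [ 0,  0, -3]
x^2 + 6*x + 9

The characteristic polynomial is χ_A(x) = (x + 3)^3, so the eigenvalues are known. The minimal polynomial is
  m_A(x) = Π_λ (x − λ)^{k_λ}
where k_λ is the size of the *largest* Jordan block for λ (equivalently, the smallest k with (A − λI)^k v = 0 for every generalised eigenvector v of λ).

  λ = -3: largest Jordan block has size 2, contributing (x + 3)^2

So m_A(x) = (x + 3)^2 = x^2 + 6*x + 9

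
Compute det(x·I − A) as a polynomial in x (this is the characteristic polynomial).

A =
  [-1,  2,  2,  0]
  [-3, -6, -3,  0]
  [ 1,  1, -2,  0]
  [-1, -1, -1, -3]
x^4 + 12*x^3 + 54*x^2 + 108*x + 81

Expanding det(x·I − A) (e.g. by cofactor expansion or by noting that A is similar to its Jordan form J, which has the same characteristic polynomial as A) gives
  χ_A(x) = x^4 + 12*x^3 + 54*x^2 + 108*x + 81
which factors as (x + 3)^4. The eigenvalues (with algebraic multiplicities) are λ = -3 with multiplicity 4.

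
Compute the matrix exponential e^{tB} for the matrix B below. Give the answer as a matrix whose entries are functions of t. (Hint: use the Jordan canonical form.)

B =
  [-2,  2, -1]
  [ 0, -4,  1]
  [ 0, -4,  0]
e^{tB} =
  [exp(-2*t), 2*t*exp(-2*t), -t*exp(-2*t)]
  [0, -2*t*exp(-2*t) + exp(-2*t), t*exp(-2*t)]
  [0, -4*t*exp(-2*t), 2*t*exp(-2*t) + exp(-2*t)]

Strategy: write B = P · J · P⁻¹ where J is a Jordan canonical form, so e^{tB} = P · e^{tJ} · P⁻¹, and e^{tJ} can be computed block-by-block.

B has Jordan form
J =
  [-2,  1,  0]
  [ 0, -2,  0]
  [ 0,  0, -2]
(up to reordering of blocks).

Per-block formulas:
  For a 1×1 block at λ = -2: exp(t · [-2]) = [e^(-2t)].
  For a 2×2 Jordan block J_2(-2): exp(t · J_2(-2)) = e^(-2t)·(I + t·N), where N is the 2×2 nilpotent shift.

After assembling e^{tJ} and conjugating by P, we get:

e^{tB} =
  [exp(-2*t), 2*t*exp(-2*t), -t*exp(-2*t)]
  [0, -2*t*exp(-2*t) + exp(-2*t), t*exp(-2*t)]
  [0, -4*t*exp(-2*t), 2*t*exp(-2*t) + exp(-2*t)]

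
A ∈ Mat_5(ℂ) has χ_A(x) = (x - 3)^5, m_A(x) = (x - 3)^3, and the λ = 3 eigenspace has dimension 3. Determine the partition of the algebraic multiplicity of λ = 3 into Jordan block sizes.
Block sizes for λ = 3: [3, 1, 1]

Step 1 — from the characteristic polynomial, algebraic multiplicity of λ = 3 is 5. From dim ker(A − (3)·I) = 3, there are exactly 3 Jordan blocks for λ = 3.
Step 2 — from the minimal polynomial, the factor (x − 3)^3 tells us the largest block for λ = 3 has size 3.
Step 3 — with total size 5, 3 blocks, and largest block 3, the block sizes (in nonincreasing order) are [3, 1, 1].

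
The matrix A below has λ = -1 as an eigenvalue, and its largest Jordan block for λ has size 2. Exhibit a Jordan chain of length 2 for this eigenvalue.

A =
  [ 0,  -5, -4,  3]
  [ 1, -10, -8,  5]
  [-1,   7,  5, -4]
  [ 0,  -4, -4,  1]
A Jordan chain for λ = -1 of length 2:
v_1 = (1, 1, -1, 0)ᵀ
v_2 = (1, 0, 0, 0)ᵀ

Let N = A − (-1)·I. We want v_2 with N^2 v_2 = 0 but N^1 v_2 ≠ 0; then v_{j-1} := N · v_j for j = 2, …, 2.

Pick v_2 = (1, 0, 0, 0)ᵀ.
Then v_1 = N · v_2 = (1, 1, -1, 0)ᵀ.

Sanity check: (A − (-1)·I) v_1 = (0, 0, 0, 0)ᵀ = 0. ✓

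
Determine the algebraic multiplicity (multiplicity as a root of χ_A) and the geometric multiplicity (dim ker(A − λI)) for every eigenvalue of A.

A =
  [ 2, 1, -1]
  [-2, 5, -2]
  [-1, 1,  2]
λ = 3: alg = 3, geom = 2

Step 1 — factor the characteristic polynomial to read off the algebraic multiplicities:
  χ_A(x) = (x - 3)^3

Step 2 — compute geometric multiplicities via the rank-nullity identity g(λ) = n − rank(A − λI):
  rank(A − (3)·I) = 1, so dim ker(A − (3)·I) = n − 1 = 2

Summary:
  λ = 3: algebraic multiplicity = 3, geometric multiplicity = 2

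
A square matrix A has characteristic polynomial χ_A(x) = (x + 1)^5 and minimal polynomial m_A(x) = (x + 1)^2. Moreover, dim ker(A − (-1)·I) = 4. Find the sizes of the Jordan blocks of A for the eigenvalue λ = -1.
Block sizes for λ = -1: [2, 1, 1, 1]

Step 1 — from the characteristic polynomial, algebraic multiplicity of λ = -1 is 5. From dim ker(A − (-1)·I) = 4, there are exactly 4 Jordan blocks for λ = -1.
Step 2 — from the minimal polynomial, the factor (x + 1)^2 tells us the largest block for λ = -1 has size 2.
Step 3 — with total size 5, 4 blocks, and largest block 2, the block sizes (in nonincreasing order) are [2, 1, 1, 1].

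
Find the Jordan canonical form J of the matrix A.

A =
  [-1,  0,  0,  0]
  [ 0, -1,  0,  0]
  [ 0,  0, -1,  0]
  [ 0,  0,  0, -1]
J_1(-1) ⊕ J_1(-1) ⊕ J_1(-1) ⊕ J_1(-1)

The characteristic polynomial is
  det(x·I − A) = x^4 + 4*x^3 + 6*x^2 + 4*x + 1 = (x + 1)^4

Eigenvalues and multiplicities (the geometric multiplicity of λ is n − rank(A − λI), which equals the number of Jordan blocks for λ):
  λ = -1: algebraic multiplicity = 4, geometric multiplicity = 4

Determining the block sizes for each eigenvalue:
  λ = -1: gm = am = 4, so every block has size 1 → block sizes [1, 1, 1, 1]

Assembling the blocks gives a Jordan form
J =
  [-1,  0,  0,  0]
  [ 0, -1,  0,  0]
  [ 0,  0, -1,  0]
  [ 0,  0,  0, -1]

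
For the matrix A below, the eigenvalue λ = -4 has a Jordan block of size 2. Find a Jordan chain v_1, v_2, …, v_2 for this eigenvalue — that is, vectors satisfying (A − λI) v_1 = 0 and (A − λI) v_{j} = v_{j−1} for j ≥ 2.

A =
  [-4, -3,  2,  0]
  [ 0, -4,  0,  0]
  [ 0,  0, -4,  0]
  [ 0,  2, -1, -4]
A Jordan chain for λ = -4 of length 2:
v_1 = (-3, 0, 0, 2)ᵀ
v_2 = (0, 1, 0, 0)ᵀ

Let N = A − (-4)·I. We want v_2 with N^2 v_2 = 0 but N^1 v_2 ≠ 0; then v_{j-1} := N · v_j for j = 2, …, 2.

Pick v_2 = (0, 1, 0, 0)ᵀ.
Then v_1 = N · v_2 = (-3, 0, 0, 2)ᵀ.

Sanity check: (A − (-4)·I) v_1 = (0, 0, 0, 0)ᵀ = 0. ✓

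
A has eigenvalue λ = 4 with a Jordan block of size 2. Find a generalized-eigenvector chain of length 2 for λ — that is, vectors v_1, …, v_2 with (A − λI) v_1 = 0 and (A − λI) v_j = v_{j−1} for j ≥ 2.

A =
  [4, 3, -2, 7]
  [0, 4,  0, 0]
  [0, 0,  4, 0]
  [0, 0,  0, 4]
A Jordan chain for λ = 4 of length 2:
v_1 = (3, 0, 0, 0)ᵀ
v_2 = (0, 1, 0, 0)ᵀ

Let N = A − (4)·I. We want v_2 with N^2 v_2 = 0 but N^1 v_2 ≠ 0; then v_{j-1} := N · v_j for j = 2, …, 2.

Pick v_2 = (0, 1, 0, 0)ᵀ.
Then v_1 = N · v_2 = (3, 0, 0, 0)ᵀ.

Sanity check: (A − (4)·I) v_1 = (0, 0, 0, 0)ᵀ = 0. ✓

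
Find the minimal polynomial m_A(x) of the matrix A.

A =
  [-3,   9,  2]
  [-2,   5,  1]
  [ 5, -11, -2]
x^3

The characteristic polynomial is χ_A(x) = x^3, so the eigenvalues are known. The minimal polynomial is
  m_A(x) = Π_λ (x − λ)^{k_λ}
where k_λ is the size of the *largest* Jordan block for λ (equivalently, the smallest k with (A − λI)^k v = 0 for every generalised eigenvector v of λ).

  λ = 0: largest Jordan block has size 3, contributing (x − 0)^3

So m_A(x) = x^3 = x^3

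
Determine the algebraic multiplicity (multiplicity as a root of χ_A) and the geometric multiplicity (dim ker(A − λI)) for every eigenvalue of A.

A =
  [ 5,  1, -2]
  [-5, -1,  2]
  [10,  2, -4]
λ = 0: alg = 3, geom = 2

Step 1 — factor the characteristic polynomial to read off the algebraic multiplicities:
  χ_A(x) = x^3

Step 2 — compute geometric multiplicities via the rank-nullity identity g(λ) = n − rank(A − λI):
  rank(A − (0)·I) = 1, so dim ker(A − (0)·I) = n − 1 = 2

Summary:
  λ = 0: algebraic multiplicity = 3, geometric multiplicity = 2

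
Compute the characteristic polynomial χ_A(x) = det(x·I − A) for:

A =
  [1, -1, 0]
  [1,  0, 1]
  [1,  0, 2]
x^3 - 3*x^2 + 3*x - 1

Expanding det(x·I − A) (e.g. by cofactor expansion or by noting that A is similar to its Jordan form J, which has the same characteristic polynomial as A) gives
  χ_A(x) = x^3 - 3*x^2 + 3*x - 1
which factors as (x - 1)^3. The eigenvalues (with algebraic multiplicities) are λ = 1 with multiplicity 3.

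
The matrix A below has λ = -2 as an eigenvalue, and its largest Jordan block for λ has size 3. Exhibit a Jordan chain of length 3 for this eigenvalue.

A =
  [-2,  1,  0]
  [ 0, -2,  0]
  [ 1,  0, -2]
A Jordan chain for λ = -2 of length 3:
v_1 = (0, 0, 1)ᵀ
v_2 = (1, 0, 0)ᵀ
v_3 = (0, 1, 0)ᵀ

Let N = A − (-2)·I. We want v_3 with N^3 v_3 = 0 but N^2 v_3 ≠ 0; then v_{j-1} := N · v_j for j = 3, …, 2.

Pick v_3 = (0, 1, 0)ᵀ.
Then v_2 = N · v_3 = (1, 0, 0)ᵀ.
Then v_1 = N · v_2 = (0, 0, 1)ᵀ.

Sanity check: (A − (-2)·I) v_1 = (0, 0, 0)ᵀ = 0. ✓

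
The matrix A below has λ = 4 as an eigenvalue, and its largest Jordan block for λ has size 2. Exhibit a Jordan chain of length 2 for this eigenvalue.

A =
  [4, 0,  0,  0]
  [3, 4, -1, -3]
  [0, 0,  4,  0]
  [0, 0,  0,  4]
A Jordan chain for λ = 4 of length 2:
v_1 = (0, 3, 0, 0)ᵀ
v_2 = (1, 0, 0, 0)ᵀ

Let N = A − (4)·I. We want v_2 with N^2 v_2 = 0 but N^1 v_2 ≠ 0; then v_{j-1} := N · v_j for j = 2, …, 2.

Pick v_2 = (1, 0, 0, 0)ᵀ.
Then v_1 = N · v_2 = (0, 3, 0, 0)ᵀ.

Sanity check: (A − (4)·I) v_1 = (0, 0, 0, 0)ᵀ = 0. ✓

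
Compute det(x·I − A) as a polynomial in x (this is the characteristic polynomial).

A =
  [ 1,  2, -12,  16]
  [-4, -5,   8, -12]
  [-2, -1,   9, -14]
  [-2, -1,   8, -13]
x^4 + 8*x^3 + 18*x^2 - 27

Expanding det(x·I − A) (e.g. by cofactor expansion or by noting that A is similar to its Jordan form J, which has the same characteristic polynomial as A) gives
  χ_A(x) = x^4 + 8*x^3 + 18*x^2 - 27
which factors as (x - 1)*(x + 3)^3. The eigenvalues (with algebraic multiplicities) are λ = -3 with multiplicity 3, λ = 1 with multiplicity 1.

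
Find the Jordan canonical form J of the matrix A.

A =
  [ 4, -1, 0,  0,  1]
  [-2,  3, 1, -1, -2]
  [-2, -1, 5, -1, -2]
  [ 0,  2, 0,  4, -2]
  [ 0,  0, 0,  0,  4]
J_3(4) ⊕ J_1(4) ⊕ J_1(4)

The characteristic polynomial is
  det(x·I − A) = x^5 - 20*x^4 + 160*x^3 - 640*x^2 + 1280*x - 1024 = (x - 4)^5

Eigenvalues and multiplicities (the geometric multiplicity of λ is n − rank(A − λI), which equals the number of Jordan blocks for λ):
  λ = 4: algebraic multiplicity = 5, geometric multiplicity = 3

Determining the block sizes for each eigenvalue:
  λ = 4: with am = 5 and gm = 3, the partition is not yet determined (e.g. several partitions of 5 into 3 parts exist). Let N = A − (4)·I. Computing rank(N^1) = 2, rank(N^2) = 1, rank(N^3) = 0; the number of blocks of size ≥ j is rank(N^{j−1}) − rank(N^j), giving [3, 1, 1]. So we have 1 block(s) of size 3, 2 block(s) of size 1 → block sizes [3, 1, 1]

Assembling the blocks gives a Jordan form
J =
  [4, 1, 0, 0, 0]
  [0, 4, 1, 0, 0]
  [0, 0, 4, 0, 0]
  [0, 0, 0, 4, 0]
  [0, 0, 0, 0, 4]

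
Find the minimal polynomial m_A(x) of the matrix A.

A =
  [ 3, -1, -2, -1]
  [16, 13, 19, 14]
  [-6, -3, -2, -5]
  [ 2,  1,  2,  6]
x^3 - 15*x^2 + 75*x - 125

The characteristic polynomial is χ_A(x) = (x - 5)^4, so the eigenvalues are known. The minimal polynomial is
  m_A(x) = Π_λ (x − λ)^{k_λ}
where k_λ is the size of the *largest* Jordan block for λ (equivalently, the smallest k with (A − λI)^k v = 0 for every generalised eigenvector v of λ).

  λ = 5: largest Jordan block has size 3, contributing (x − 5)^3

So m_A(x) = (x - 5)^3 = x^3 - 15*x^2 + 75*x - 125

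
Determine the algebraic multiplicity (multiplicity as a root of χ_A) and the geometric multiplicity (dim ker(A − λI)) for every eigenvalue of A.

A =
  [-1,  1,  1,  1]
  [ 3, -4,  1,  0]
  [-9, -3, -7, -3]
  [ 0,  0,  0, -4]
λ = -4: alg = 4, geom = 2

Step 1 — factor the characteristic polynomial to read off the algebraic multiplicities:
  χ_A(x) = (x + 4)^4

Step 2 — compute geometric multiplicities via the rank-nullity identity g(λ) = n − rank(A − λI):
  rank(A − (-4)·I) = 2, so dim ker(A − (-4)·I) = n − 2 = 2

Summary:
  λ = -4: algebraic multiplicity = 4, geometric multiplicity = 2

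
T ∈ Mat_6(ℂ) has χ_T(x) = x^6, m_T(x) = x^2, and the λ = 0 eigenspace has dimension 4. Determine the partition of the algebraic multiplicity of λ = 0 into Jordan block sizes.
Block sizes for λ = 0: [2, 2, 1, 1]

Step 1 — from the characteristic polynomial, algebraic multiplicity of λ = 0 is 6. From dim ker(T − (0)·I) = 4, there are exactly 4 Jordan blocks for λ = 0.
Step 2 — from the minimal polynomial, the factor (x − 0)^2 tells us the largest block for λ = 0 has size 2.
Step 3 — with total size 6, 4 blocks, and largest block 2, the block sizes (in nonincreasing order) are [2, 2, 1, 1].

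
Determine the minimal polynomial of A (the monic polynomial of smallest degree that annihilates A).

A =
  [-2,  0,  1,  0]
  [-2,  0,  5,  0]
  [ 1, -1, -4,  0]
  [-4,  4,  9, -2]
x^3 + 6*x^2 + 12*x + 8

The characteristic polynomial is χ_A(x) = (x + 2)^4, so the eigenvalues are known. The minimal polynomial is
  m_A(x) = Π_λ (x − λ)^{k_λ}
where k_λ is the size of the *largest* Jordan block for λ (equivalently, the smallest k with (A − λI)^k v = 0 for every generalised eigenvector v of λ).

  λ = -2: largest Jordan block has size 3, contributing (x + 2)^3

So m_A(x) = (x + 2)^3 = x^3 + 6*x^2 + 12*x + 8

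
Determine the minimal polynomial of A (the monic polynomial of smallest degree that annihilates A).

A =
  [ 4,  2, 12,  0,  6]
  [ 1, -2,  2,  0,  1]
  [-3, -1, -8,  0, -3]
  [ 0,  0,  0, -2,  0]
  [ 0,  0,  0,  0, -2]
x^3 + 6*x^2 + 12*x + 8

The characteristic polynomial is χ_A(x) = (x + 2)^5, so the eigenvalues are known. The minimal polynomial is
  m_A(x) = Π_λ (x − λ)^{k_λ}
where k_λ is the size of the *largest* Jordan block for λ (equivalently, the smallest k with (A − λI)^k v = 0 for every generalised eigenvector v of λ).

  λ = -2: largest Jordan block has size 3, contributing (x + 2)^3

So m_A(x) = (x + 2)^3 = x^3 + 6*x^2 + 12*x + 8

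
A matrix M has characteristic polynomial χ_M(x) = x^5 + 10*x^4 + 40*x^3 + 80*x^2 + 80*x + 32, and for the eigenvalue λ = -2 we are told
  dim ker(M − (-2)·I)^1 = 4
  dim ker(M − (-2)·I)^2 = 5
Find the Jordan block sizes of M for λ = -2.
Block sizes for λ = -2: [2, 1, 1, 1]

From the dimensions of kernels of powers, the number of Jordan blocks of size at least j is d_j − d_{j−1} where d_j = dim ker(N^j) (with d_0 = 0). Computing the differences gives [4, 1].
The number of blocks of size exactly k is (#blocks of size ≥ k) − (#blocks of size ≥ k + 1), so the partition is: 3 block(s) of size 1, 1 block(s) of size 2.
In nonincreasing order the block sizes are [2, 1, 1, 1].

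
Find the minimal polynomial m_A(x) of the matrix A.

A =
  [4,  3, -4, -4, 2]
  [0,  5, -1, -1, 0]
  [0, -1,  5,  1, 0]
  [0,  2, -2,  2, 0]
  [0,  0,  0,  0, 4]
x^3 - 12*x^2 + 48*x - 64

The characteristic polynomial is χ_A(x) = (x - 4)^5, so the eigenvalues are known. The minimal polynomial is
  m_A(x) = Π_λ (x − λ)^{k_λ}
where k_λ is the size of the *largest* Jordan block for λ (equivalently, the smallest k with (A − λI)^k v = 0 for every generalised eigenvector v of λ).

  λ = 4: largest Jordan block has size 3, contributing (x − 4)^3

So m_A(x) = (x - 4)^3 = x^3 - 12*x^2 + 48*x - 64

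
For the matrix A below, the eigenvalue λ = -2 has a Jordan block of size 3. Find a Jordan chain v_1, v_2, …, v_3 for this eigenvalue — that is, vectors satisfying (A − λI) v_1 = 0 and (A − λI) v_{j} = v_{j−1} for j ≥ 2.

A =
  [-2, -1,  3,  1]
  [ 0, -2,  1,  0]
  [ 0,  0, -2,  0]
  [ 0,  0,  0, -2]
A Jordan chain for λ = -2 of length 3:
v_1 = (-1, 0, 0, 0)ᵀ
v_2 = (3, 1, 0, 0)ᵀ
v_3 = (0, 0, 1, 0)ᵀ

Let N = A − (-2)·I. We want v_3 with N^3 v_3 = 0 but N^2 v_3 ≠ 0; then v_{j-1} := N · v_j for j = 3, …, 2.

Pick v_3 = (0, 0, 1, 0)ᵀ.
Then v_2 = N · v_3 = (3, 1, 0, 0)ᵀ.
Then v_1 = N · v_2 = (-1, 0, 0, 0)ᵀ.

Sanity check: (A − (-2)·I) v_1 = (0, 0, 0, 0)ᵀ = 0. ✓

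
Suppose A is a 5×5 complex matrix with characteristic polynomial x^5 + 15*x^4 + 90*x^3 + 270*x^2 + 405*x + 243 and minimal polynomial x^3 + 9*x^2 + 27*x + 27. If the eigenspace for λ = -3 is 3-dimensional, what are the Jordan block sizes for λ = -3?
Block sizes for λ = -3: [3, 1, 1]

Step 1 — from the characteristic polynomial, algebraic multiplicity of λ = -3 is 5. From dim ker(A − (-3)·I) = 3, there are exactly 3 Jordan blocks for λ = -3.
Step 2 — from the minimal polynomial, the factor (x + 3)^3 tells us the largest block for λ = -3 has size 3.
Step 3 — with total size 5, 3 blocks, and largest block 3, the block sizes (in nonincreasing order) are [3, 1, 1].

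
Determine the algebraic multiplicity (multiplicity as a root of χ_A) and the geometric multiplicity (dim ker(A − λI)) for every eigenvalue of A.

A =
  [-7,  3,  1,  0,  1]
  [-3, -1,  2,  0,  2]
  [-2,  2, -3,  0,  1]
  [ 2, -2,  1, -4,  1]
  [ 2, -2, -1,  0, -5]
λ = -4: alg = 5, geom = 3

Step 1 — factor the characteristic polynomial to read off the algebraic multiplicities:
  χ_A(x) = (x + 4)^5

Step 2 — compute geometric multiplicities via the rank-nullity identity g(λ) = n − rank(A − λI):
  rank(A − (-4)·I) = 2, so dim ker(A − (-4)·I) = n − 2 = 3

Summary:
  λ = -4: algebraic multiplicity = 5, geometric multiplicity = 3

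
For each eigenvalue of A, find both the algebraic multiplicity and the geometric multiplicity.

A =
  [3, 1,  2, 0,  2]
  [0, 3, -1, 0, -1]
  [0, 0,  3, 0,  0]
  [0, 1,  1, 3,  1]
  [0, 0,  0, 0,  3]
λ = 3: alg = 5, geom = 3

Step 1 — factor the characteristic polynomial to read off the algebraic multiplicities:
  χ_A(x) = (x - 3)^5

Step 2 — compute geometric multiplicities via the rank-nullity identity g(λ) = n − rank(A − λI):
  rank(A − (3)·I) = 2, so dim ker(A − (3)·I) = n − 2 = 3

Summary:
  λ = 3: algebraic multiplicity = 5, geometric multiplicity = 3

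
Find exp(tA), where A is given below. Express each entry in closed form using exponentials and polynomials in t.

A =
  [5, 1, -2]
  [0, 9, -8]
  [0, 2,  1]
e^{tA} =
  [exp(5*t), t*exp(5*t), -2*t*exp(5*t)]
  [0, 4*t*exp(5*t) + exp(5*t), -8*t*exp(5*t)]
  [0, 2*t*exp(5*t), -4*t*exp(5*t) + exp(5*t)]

Strategy: write A = P · J · P⁻¹ where J is a Jordan canonical form, so e^{tA} = P · e^{tJ} · P⁻¹, and e^{tJ} can be computed block-by-block.

A has Jordan form
J =
  [5, 1, 0]
  [0, 5, 0]
  [0, 0, 5]
(up to reordering of blocks).

Per-block formulas:
  For a 1×1 block at λ = 5: exp(t · [5]) = [e^(5t)].
  For a 2×2 Jordan block J_2(5): exp(t · J_2(5)) = e^(5t)·(I + t·N), where N is the 2×2 nilpotent shift.

After assembling e^{tJ} and conjugating by P, we get:

e^{tA} =
  [exp(5*t), t*exp(5*t), -2*t*exp(5*t)]
  [0, 4*t*exp(5*t) + exp(5*t), -8*t*exp(5*t)]
  [0, 2*t*exp(5*t), -4*t*exp(5*t) + exp(5*t)]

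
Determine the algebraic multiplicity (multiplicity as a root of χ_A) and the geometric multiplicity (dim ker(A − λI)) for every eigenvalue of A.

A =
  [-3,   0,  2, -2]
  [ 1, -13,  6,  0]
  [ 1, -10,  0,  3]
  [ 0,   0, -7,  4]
λ = -3: alg = 4, geom = 2

Step 1 — factor the characteristic polynomial to read off the algebraic multiplicities:
  χ_A(x) = (x + 3)^4

Step 2 — compute geometric multiplicities via the rank-nullity identity g(λ) = n − rank(A − λI):
  rank(A − (-3)·I) = 2, so dim ker(A − (-3)·I) = n − 2 = 2

Summary:
  λ = -3: algebraic multiplicity = 4, geometric multiplicity = 2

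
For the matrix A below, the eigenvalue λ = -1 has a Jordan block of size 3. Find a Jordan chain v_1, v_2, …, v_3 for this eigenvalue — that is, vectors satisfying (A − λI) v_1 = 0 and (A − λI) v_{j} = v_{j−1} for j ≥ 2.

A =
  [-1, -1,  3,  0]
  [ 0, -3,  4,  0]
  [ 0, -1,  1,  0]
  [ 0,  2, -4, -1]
A Jordan chain for λ = -1 of length 3:
v_1 = (-1, 0, 0, 0)ᵀ
v_2 = (-1, -2, -1, 2)ᵀ
v_3 = (0, 1, 0, 0)ᵀ

Let N = A − (-1)·I. We want v_3 with N^3 v_3 = 0 but N^2 v_3 ≠ 0; then v_{j-1} := N · v_j for j = 3, …, 2.

Pick v_3 = (0, 1, 0, 0)ᵀ.
Then v_2 = N · v_3 = (-1, -2, -1, 2)ᵀ.
Then v_1 = N · v_2 = (-1, 0, 0, 0)ᵀ.

Sanity check: (A − (-1)·I) v_1 = (0, 0, 0, 0)ᵀ = 0. ✓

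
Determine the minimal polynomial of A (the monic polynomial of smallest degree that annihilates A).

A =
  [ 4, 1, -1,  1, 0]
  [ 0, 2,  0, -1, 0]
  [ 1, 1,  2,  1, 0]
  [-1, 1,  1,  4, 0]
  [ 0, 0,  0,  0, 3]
x^3 - 9*x^2 + 27*x - 27

The characteristic polynomial is χ_A(x) = (x - 3)^5, so the eigenvalues are known. The minimal polynomial is
  m_A(x) = Π_λ (x − λ)^{k_λ}
where k_λ is the size of the *largest* Jordan block for λ (equivalently, the smallest k with (A − λI)^k v = 0 for every generalised eigenvector v of λ).

  λ = 3: largest Jordan block has size 3, contributing (x − 3)^3

So m_A(x) = (x - 3)^3 = x^3 - 9*x^2 + 27*x - 27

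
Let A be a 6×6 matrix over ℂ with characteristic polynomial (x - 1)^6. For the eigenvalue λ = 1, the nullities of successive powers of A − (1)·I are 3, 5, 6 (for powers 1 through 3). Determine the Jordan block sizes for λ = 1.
Block sizes for λ = 1: [3, 2, 1]

From the dimensions of kernels of powers, the number of Jordan blocks of size at least j is d_j − d_{j−1} where d_j = dim ker(N^j) (with d_0 = 0). Computing the differences gives [3, 2, 1].
The number of blocks of size exactly k is (#blocks of size ≥ k) − (#blocks of size ≥ k + 1), so the partition is: 1 block(s) of size 1, 1 block(s) of size 2, 1 block(s) of size 3.
In nonincreasing order the block sizes are [3, 2, 1].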